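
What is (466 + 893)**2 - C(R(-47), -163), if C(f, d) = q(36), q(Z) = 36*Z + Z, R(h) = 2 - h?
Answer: 1845549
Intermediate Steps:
q(Z) = 37*Z
C(f, d) = 1332 (C(f, d) = 37*36 = 1332)
(466 + 893)**2 - C(R(-47), -163) = (466 + 893)**2 - 1*1332 = 1359**2 - 1332 = 1846881 - 1332 = 1845549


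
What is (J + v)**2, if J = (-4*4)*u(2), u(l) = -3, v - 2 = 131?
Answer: 32761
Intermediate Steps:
v = 133 (v = 2 + 131 = 133)
J = 48 (J = -4*4*(-3) = -16*(-3) = 48)
(J + v)**2 = (48 + 133)**2 = 181**2 = 32761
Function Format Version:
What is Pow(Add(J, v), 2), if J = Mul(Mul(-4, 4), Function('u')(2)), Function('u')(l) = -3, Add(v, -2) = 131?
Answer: 32761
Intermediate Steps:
v = 133 (v = Add(2, 131) = 133)
J = 48 (J = Mul(Mul(-4, 4), -3) = Mul(-16, -3) = 48)
Pow(Add(J, v), 2) = Pow(Add(48, 133), 2) = Pow(181, 2) = 32761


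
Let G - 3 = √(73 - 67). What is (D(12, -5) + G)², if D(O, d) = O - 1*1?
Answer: (14 + √6)² ≈ 270.59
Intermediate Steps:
D(O, d) = -1 + O (D(O, d) = O - 1 = -1 + O)
G = 3 + √6 (G = 3 + √(73 - 67) = 3 + √6 ≈ 5.4495)
(D(12, -5) + G)² = ((-1 + 12) + (3 + √6))² = (11 + (3 + √6))² = (14 + √6)²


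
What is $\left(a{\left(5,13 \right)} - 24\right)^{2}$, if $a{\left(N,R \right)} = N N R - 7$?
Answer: $86436$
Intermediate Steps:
$a{\left(N,R \right)} = -7 + R N^{2}$ ($a{\left(N,R \right)} = N^{2} R - 7 = R N^{2} - 7 = -7 + R N^{2}$)
$\left(a{\left(5,13 \right)} - 24\right)^{2} = \left(\left(-7 + 13 \cdot 5^{2}\right) - 24\right)^{2} = \left(\left(-7 + 13 \cdot 25\right) - 24\right)^{2} = \left(\left(-7 + 325\right) - 24\right)^{2} = \left(318 - 24\right)^{2} = 294^{2} = 86436$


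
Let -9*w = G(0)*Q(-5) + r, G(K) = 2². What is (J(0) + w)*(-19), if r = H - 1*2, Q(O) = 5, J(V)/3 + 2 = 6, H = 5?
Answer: -1615/9 ≈ -179.44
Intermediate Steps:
G(K) = 4
J(V) = 12 (J(V) = -6 + 3*6 = -6 + 18 = 12)
r = 3 (r = 5 - 1*2 = 5 - 2 = 3)
w = -23/9 (w = -(4*5 + 3)/9 = -(20 + 3)/9 = -⅑*23 = -23/9 ≈ -2.5556)
(J(0) + w)*(-19) = (12 - 23/9)*(-19) = (85/9)*(-19) = -1615/9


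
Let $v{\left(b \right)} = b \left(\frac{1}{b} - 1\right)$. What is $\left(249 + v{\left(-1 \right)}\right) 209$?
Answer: $52459$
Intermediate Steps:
$v{\left(b \right)} = b \left(-1 + \frac{1}{b}\right)$
$\left(249 + v{\left(-1 \right)}\right) 209 = \left(249 + \left(1 - -1\right)\right) 209 = \left(249 + \left(1 + 1\right)\right) 209 = \left(249 + 2\right) 209 = 251 \cdot 209 = 52459$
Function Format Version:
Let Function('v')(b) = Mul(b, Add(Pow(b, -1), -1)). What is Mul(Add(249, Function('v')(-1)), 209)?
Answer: 52459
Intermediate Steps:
Function('v')(b) = Mul(b, Add(-1, Pow(b, -1)))
Mul(Add(249, Function('v')(-1)), 209) = Mul(Add(249, Add(1, Mul(-1, -1))), 209) = Mul(Add(249, Add(1, 1)), 209) = Mul(Add(249, 2), 209) = Mul(251, 209) = 52459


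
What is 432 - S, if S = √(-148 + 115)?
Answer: 432 - I*√33 ≈ 432.0 - 5.7446*I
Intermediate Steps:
S = I*√33 (S = √(-33) = I*√33 ≈ 5.7446*I)
432 - S = 432 - I*√33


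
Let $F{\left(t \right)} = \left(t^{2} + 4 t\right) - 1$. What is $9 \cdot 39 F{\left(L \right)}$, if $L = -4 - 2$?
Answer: $3861$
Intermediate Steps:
$L = -6$ ($L = -4 - 2 = -6$)
$F{\left(t \right)} = -1 + t^{2} + 4 t$
$9 \cdot 39 F{\left(L \right)} = 9 \cdot 39 \left(-1 + \left(-6\right)^{2} + 4 \left(-6\right)\right) = 351 \left(-1 + 36 - 24\right) = 351 \cdot 11 = 3861$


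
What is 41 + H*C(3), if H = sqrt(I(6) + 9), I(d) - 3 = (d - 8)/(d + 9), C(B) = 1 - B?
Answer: 41 - 2*sqrt(2670)/15 ≈ 34.110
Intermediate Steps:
I(d) = 3 + (-8 + d)/(9 + d) (I(d) = 3 + (d - 8)/(d + 9) = 3 + (-8 + d)/(9 + d))
H = sqrt(2670)/15 (H = sqrt((19 + 4*6)/(9 + 6) + 9) = sqrt((19 + 24)/15 + 9) = sqrt((1/15)*43 + 9) = sqrt(43/15 + 9) = sqrt(178/15) = sqrt(2670)/15 ≈ 3.4448)
41 + H*C(3) = 41 + (sqrt(2670)/15)*(1 - 1*3) = 41 + (sqrt(2670)/15)*(1 - 3) = 41 + (sqrt(2670)/15)*(-2) = 41 - 2*sqrt(2670)/15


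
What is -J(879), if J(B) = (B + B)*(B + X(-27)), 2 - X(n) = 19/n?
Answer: -13950316/9 ≈ -1.5500e+6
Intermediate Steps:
X(n) = 2 - 19/n
J(B) = 2*B*(73/27 + B) (J(B) = (B + B)*(B + (2 - 19/(-27))) = (2*B)*(B + (2 - 19*(-1/27))) = (2*B)*(B + (2 + 19/27)) = (2*B)*(B + 73/27) = (2*B)*(73/27 + B) = 2*B*(73/27 + B))
-J(879) = -2*879*(73 + 27*879)/27 = -2*879*(73 + 23733)/27 = -2*879*23806/27 = -1*13950316/9 = -13950316/9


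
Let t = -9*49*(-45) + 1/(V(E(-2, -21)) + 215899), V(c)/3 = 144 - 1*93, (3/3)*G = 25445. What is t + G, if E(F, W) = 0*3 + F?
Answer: 9784995081/216052 ≈ 45290.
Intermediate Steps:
G = 25445
E(F, W) = F (E(F, W) = 0 + F = F)
V(c) = 153 (V(c) = 3*(144 - 1*93) = 3*(144 - 93) = 3*51 = 153)
t = 4287551941/216052 (t = -9*49*(-45) + 1/(153 + 215899) = -441*(-45) + 1/216052 = 19845 + 1/216052 = 4287551941/216052 ≈ 19845.)
t + G = 4287551941/216052 + 25445 = 9784995081/216052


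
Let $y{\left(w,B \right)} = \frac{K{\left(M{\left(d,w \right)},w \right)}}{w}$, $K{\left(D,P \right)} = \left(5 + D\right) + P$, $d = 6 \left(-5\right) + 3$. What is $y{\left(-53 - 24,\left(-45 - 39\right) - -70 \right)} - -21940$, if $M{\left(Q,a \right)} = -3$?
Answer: $\frac{1689455}{77} \approx 21941.0$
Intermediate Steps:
$d = -27$ ($d = -30 + 3 = -27$)
$K{\left(D,P \right)} = 5 + D + P$
$y{\left(w,B \right)} = \frac{2 + w}{w}$ ($y{\left(w,B \right)} = \frac{5 - 3 + w}{w} = \frac{2 + w}{w}$)
$y{\left(-53 - 24,\left(-45 - 39\right) - -70 \right)} - -21940 = \frac{2 - 77}{-53 - 24} - -21940 = \frac{2 - 77}{-53 - 24} + 21940 = \frac{2 - 77}{-77} + 21940 = \left(- \frac{1}{77}\right) \left(-75\right) + 21940 = \frac{75}{77} + 21940 = \frac{1689455}{77}$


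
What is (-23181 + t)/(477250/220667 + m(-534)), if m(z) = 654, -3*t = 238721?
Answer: -17005923022/108595101 ≈ -156.60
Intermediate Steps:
t = -238721/3 (t = -⅓*238721 = -238721/3 ≈ -79574.)
(-23181 + t)/(477250/220667 + m(-534)) = (-23181 - 238721/3)/(477250/220667 + 654) = -308264/(3*(477250*(1/220667) + 654)) = -308264/(3*(477250/220667 + 654)) = -308264/(3*144793468/220667) = -308264/3*220667/144793468 = -17005923022/108595101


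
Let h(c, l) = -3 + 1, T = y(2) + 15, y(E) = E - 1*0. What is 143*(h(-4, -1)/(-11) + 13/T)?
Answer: 2301/17 ≈ 135.35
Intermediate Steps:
y(E) = E (y(E) = E + 0 = E)
T = 17 (T = 2 + 15 = 17)
h(c, l) = -2
143*(h(-4, -1)/(-11) + 13/T) = 143*(-2/(-11) + 13/17) = 143*(-2*(-1/11) + 13*(1/17)) = 143*(2/11 + 13/17) = 143*(177/187) = 2301/17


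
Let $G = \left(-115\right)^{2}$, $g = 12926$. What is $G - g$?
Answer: $299$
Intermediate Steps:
$G = 13225$
$G - g = 13225 - 12926 = 299$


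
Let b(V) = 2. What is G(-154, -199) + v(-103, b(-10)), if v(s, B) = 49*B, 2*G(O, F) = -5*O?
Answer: 483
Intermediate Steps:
G(O, F) = -5*O/2 (G(O, F) = (-5*O)/2 = -5*O/2)
G(-154, -199) + v(-103, b(-10)) = -5/2*(-154) + 49*2 = 385 + 98 = 483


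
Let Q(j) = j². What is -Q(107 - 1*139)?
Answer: -1024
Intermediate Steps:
-Q(107 - 1*139) = -(107 - 1*139)² = -(107 - 139)² = -1*(-32)² = -1*1024 = -1024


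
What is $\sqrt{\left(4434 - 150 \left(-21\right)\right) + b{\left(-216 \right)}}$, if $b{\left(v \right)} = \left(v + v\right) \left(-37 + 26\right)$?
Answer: $4 \sqrt{771} \approx 111.07$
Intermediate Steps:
$b{\left(v \right)} = - 22 v$ ($b{\left(v \right)} = 2 v \left(-11\right) = - 22 v$)
$\sqrt{\left(4434 - 150 \left(-21\right)\right) + b{\left(-216 \right)}} = \sqrt{\left(4434 - 150 \left(-21\right)\right) - -4752} = \sqrt{\left(4434 - -3150\right) + 4752} = \sqrt{\left(4434 + 3150\right) + 4752} = \sqrt{7584 + 4752} = \sqrt{12336} = 4 \sqrt{771}$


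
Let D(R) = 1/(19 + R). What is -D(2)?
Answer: -1/21 ≈ -0.047619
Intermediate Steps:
-D(2) = -1/(19 + 2) = -1/21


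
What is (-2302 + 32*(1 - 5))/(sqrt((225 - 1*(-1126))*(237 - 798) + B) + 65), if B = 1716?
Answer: -15795/76042 + 243*I*sqrt(756195)/76042 ≈ -0.20771 + 2.7789*I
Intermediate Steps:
(-2302 + 32*(1 - 5))/(sqrt((225 - 1*(-1126))*(237 - 798) + B) + 65) = (-2302 + 32*(1 - 5))/(sqrt((225 - 1*(-1126))*(237 - 798) + 1716) + 65) = (-2302 + 32*(-4))/(sqrt((225 + 1126)*(-561) + 1716) + 65) = (-2302 - 128)/(sqrt(1351*(-561) + 1716) + 65) = -2430/(sqrt(-757911 + 1716) + 65) = -2430/(sqrt(-756195) + 65) = -2430/(I*sqrt(756195) + 65) = -2430/(65 + I*sqrt(756195))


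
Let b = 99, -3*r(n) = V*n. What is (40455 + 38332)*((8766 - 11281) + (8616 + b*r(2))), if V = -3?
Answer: 496279313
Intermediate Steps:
r(n) = n (r(n) = -(-1)*n = n)
(40455 + 38332)*((8766 - 11281) + (8616 + b*r(2))) = (40455 + 38332)*((8766 - 11281) + (8616 + 99*2)) = 78787*(-2515 + (8616 + 198)) = 78787*(-2515 + 8814) = 78787*6299 = 496279313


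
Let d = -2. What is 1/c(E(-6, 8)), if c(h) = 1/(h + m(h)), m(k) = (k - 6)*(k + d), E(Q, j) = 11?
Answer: 56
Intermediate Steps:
m(k) = (-6 + k)*(-2 + k) (m(k) = (k - 6)*(k - 2) = (-6 + k)*(-2 + k))
c(h) = 1/(12 + h**2 - 7*h) (c(h) = 1/(h + (12 + h**2 - 8*h)) = 1/(12 + h**2 - 7*h))
1/c(E(-6, 8)) = 1/(1/(12 + 11**2 - 7*11)) = 1/(1/(12 + 121 - 77)) = 1/(1/56) = 56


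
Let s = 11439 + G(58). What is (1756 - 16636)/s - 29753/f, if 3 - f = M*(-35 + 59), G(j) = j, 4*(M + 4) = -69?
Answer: -349703681/5897961 ≈ -59.292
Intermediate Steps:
M = -85/4 (M = -4 + (1/4)*(-69) = -4 - 69/4 = -85/4 ≈ -21.250)
f = 513 (f = 3 - (-85)*(-35 + 59)/4 = 3 - (-85)*24/4 = 3 - 1*(-510) = 3 + 510 = 513)
s = 11497 (s = 11439 + 58 = 11497)
(1756 - 16636)/s - 29753/f = (1756 - 16636)/11497 - 29753/513 = -14880*1/11497 - 29753*1/513 = -14880/11497 - 29753/513 = -349703681/5897961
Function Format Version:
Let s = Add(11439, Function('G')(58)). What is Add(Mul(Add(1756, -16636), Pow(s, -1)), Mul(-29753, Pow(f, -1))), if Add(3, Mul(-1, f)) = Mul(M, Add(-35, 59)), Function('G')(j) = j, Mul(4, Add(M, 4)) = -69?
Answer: Rational(-349703681, 5897961) ≈ -59.292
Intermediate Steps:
M = Rational(-85, 4) (M = Add(-4, Mul(Rational(1, 4), -69)) = Add(-4, Rational(-69, 4)) = Rational(-85, 4) ≈ -21.250)
f = 513 (f = Add(3, Mul(-1, Mul(Rational(-85, 4), Add(-35, 59)))) = Add(3, Mul(-1, Mul(Rational(-85, 4), 24))) = Add(3, Mul(-1, -510)) = Add(3, 510) = 513)
s = 11497 (s = Add(11439, 58) = 11497)
Add(Mul(Add(1756, -16636), Pow(s, -1)), Mul(-29753, Pow(f, -1))) = Add(Mul(Add(1756, -16636), Pow(11497, -1)), Mul(-29753, Pow(513, -1))) = Add(Mul(-14880, Rational(1, 11497)), Mul(-29753, Rational(1, 513))) = Add(Rational(-14880, 11497), Rational(-29753, 513)) = Rational(-349703681, 5897961)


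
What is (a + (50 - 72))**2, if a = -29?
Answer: 2601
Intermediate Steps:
(a + (50 - 72))**2 = (-29 + (50 - 72))**2 = (-29 - 22)**2 = (-51)**2 = 2601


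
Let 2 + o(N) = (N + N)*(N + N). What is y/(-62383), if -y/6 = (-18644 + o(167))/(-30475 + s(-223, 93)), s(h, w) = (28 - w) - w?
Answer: -185820/636992813 ≈ -0.00029171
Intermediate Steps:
s(h, w) = 28 - 2*w
o(N) = -2 + 4*N**2 (o(N) = -2 + (N + N)*(N + N) = -2 + (2*N)*(2*N) = -2 + 4*N**2)
y = 185820/10211 (y = -6*(-18644 + (-2 + 4*167**2))/(-30475 + (28 - 2*93)) = -6*(-18644 + (-2 + 4*27889))/(-30475 + (28 - 186)) = -6*(-18644 + (-2 + 111556))/(-30475 - 158) = -6*(-18644 + 111554)/(-30633) = -557460*(-1)/30633 = -6*(-30970/10211) = 185820/10211 ≈ 18.198)
y/(-62383) = (185820/10211)/(-62383) = (185820/10211)*(-1/62383) = -185820/636992813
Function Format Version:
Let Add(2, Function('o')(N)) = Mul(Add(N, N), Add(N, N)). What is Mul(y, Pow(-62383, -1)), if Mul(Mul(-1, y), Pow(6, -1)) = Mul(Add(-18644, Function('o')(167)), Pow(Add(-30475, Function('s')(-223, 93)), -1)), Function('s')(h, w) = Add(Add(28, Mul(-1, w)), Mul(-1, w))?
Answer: Rational(-185820, 636992813) ≈ -0.00029171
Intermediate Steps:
Function('s')(h, w) = Add(28, Mul(-2, w))
Function('o')(N) = Add(-2, Mul(4, Pow(N, 2))) (Function('o')(N) = Add(-2, Mul(Add(N, N), Add(N, N))) = Add(-2, Mul(Mul(2, N), Mul(2, N))) = Add(-2, Mul(4, Pow(N, 2))))
y = Rational(185820, 10211) (y = Mul(-6, Mul(Add(-18644, Add(-2, Mul(4, Pow(167, 2)))), Pow(Add(-30475, Add(28, Mul(-2, 93))), -1))) = Mul(-6, Mul(Add(-18644, Add(-2, Mul(4, 27889))), Pow(Add(-30475, Add(28, -186)), -1))) = Mul(-6, Mul(Add(-18644, Add(-2, 111556)), Pow(Add(-30475, -158), -1))) = Mul(-6, Mul(Add(-18644, 111554), Pow(-30633, -1))) = Mul(-6, Mul(92910, Rational(-1, 30633))) = Mul(-6, Rational(-30970, 10211)) = Rational(185820, 10211) ≈ 18.198)
Mul(y, Pow(-62383, -1)) = Mul(Rational(185820, 10211), Pow(-62383, -1)) = Mul(Rational(185820, 10211), Rational(-1, 62383)) = Rational(-185820, 636992813)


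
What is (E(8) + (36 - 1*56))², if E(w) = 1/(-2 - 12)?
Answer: 78961/196 ≈ 402.86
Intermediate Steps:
E(w) = -1/14 (E(w) = 1/(-14) = -1/14)
(E(8) + (36 - 1*56))² = (-1/14 + (36 - 1*56))² = (-1/14 + (36 - 56))² = (-1/14 - 20)² = (-281/14)² = 78961/196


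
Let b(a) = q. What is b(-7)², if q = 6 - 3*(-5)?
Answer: 441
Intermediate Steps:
q = 21 (q = 6 + 15 = 21)
b(a) = 21
b(-7)² = 21² = 441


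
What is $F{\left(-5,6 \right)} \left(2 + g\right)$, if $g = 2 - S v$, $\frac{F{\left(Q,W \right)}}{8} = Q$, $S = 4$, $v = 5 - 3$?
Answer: $160$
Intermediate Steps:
$v = 2$ ($v = 5 - 3 = 2$)
$F{\left(Q,W \right)} = 8 Q$
$g = -6$ ($g = 2 - 4 \cdot 2 = 2 - 8 = -6$)
$F{\left(-5,6 \right)} \left(2 + g\right) = 8 \left(-5\right) \left(2 - 6\right) = \left(-40\right) \left(-4\right) = 160$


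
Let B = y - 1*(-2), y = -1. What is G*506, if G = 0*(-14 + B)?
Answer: 0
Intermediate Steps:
B = 1 (B = -1 - 1*(-2) = -1 + 2 = 1)
G = 0 (G = 0*(-14 + 1) = 0*(-13) = 0)
G*506 = 0*506 = 0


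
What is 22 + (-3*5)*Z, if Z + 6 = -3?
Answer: 157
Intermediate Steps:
Z = -9 (Z = -6 - 3 = -9)
22 + (-3*5)*Z = 22 - 3*5*(-9) = 22 - 15*(-9) = 22 + 135 = 157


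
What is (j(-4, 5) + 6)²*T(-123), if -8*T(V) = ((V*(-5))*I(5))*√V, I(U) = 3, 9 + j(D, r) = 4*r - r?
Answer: -33210*I*√123 ≈ -3.6832e+5*I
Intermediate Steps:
j(D, r) = -9 + 3*r (j(D, r) = -9 + (4*r - r) = -9 + 3*r)
T(V) = 15*V^(3/2)/8 (T(V) = -(V*(-5))*3*√V/8 = --5*V*3*√V/8 = -(-15*V)*√V/8 = -(-15)*V^(3/2)/8 = 15*V^(3/2)/8)
(j(-4, 5) + 6)²*T(-123) = ((-9 + 3*5) + 6)²*(15*(-123)^(3/2)/8) = ((-9 + 15) + 6)²*(15*(-123*I*√123)/8) = (6 + 6)²*(-1845*I*√123/8) = 12²*(-1845*I*√123/8) = 144*(-1845*I*√123/8) = -33210*I*√123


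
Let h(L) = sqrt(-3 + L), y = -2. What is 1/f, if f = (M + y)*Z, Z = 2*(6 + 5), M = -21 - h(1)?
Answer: I/(22*(sqrt(2) - 23*I)) ≈ -0.0019688 + 0.00012106*I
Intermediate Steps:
M = -21 - I*sqrt(2) (M = -21 - sqrt(-3 + 1) = -21 - sqrt(-2) = -21 - I*sqrt(2) ≈ -21.0 - 1.4142*I)
Z = 22 (Z = 2*11 = 22)
f = -506 - 22*I*sqrt(2) (f = ((-21 - I*sqrt(2)) - 2)*22 = (-23 - I*sqrt(2))*22 = -506 - 22*I*sqrt(2) ≈ -506.0 - 31.113*I)
1/f = 1/(-506 - 22*I*sqrt(2))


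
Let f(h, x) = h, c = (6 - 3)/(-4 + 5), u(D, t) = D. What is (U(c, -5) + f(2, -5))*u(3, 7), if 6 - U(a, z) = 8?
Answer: 0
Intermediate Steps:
c = 3 (c = 3/1 = 3*1 = 3)
U(a, z) = -2 (U(a, z) = 6 - 1*8 = 6 - 8 = -2)
(U(c, -5) + f(2, -5))*u(3, 7) = (-2 + 2)*3 = 0*3 = 0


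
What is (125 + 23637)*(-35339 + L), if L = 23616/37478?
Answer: -15735332152306/18739 ≈ -8.3971e+8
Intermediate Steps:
L = 11808/18739 (L = 23616*(1/37478) = 11808/18739 ≈ 0.63013)
(125 + 23637)*(-35339 + L) = (125 + 23637)*(-35339 + 11808/18739) = 23762*(-662205713/18739) = -15735332152306/18739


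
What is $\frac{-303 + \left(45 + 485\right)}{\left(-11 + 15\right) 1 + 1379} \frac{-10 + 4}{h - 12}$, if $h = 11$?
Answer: $\frac{454}{461} \approx 0.98482$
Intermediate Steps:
$\frac{-303 + \left(45 + 485\right)}{\left(-11 + 15\right) 1 + 1379} \frac{-10 + 4}{h - 12} = \frac{-303 + \left(45 + 485\right)}{\left(-11 + 15\right) 1 + 1379} \frac{-10 + 4}{11 - 12} = \frac{-303 + 530}{4 \cdot 1 + 1379} \left(- \frac{6}{-1}\right) = \frac{227}{4 + 1379} \left(\left(-6\right) \left(-1\right)\right) = \frac{227}{1383} \cdot 6 = \frac{454}{461}$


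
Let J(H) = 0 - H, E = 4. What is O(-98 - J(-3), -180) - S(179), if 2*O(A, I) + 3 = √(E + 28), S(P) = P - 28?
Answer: -305/2 + 2*√2 ≈ -149.67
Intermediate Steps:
J(H) = -H
S(P) = -28 + P
O(A, I) = -3/2 + 2*√2 (O(A, I) = -3/2 + √(4 + 28)/2 = -3/2 + √32/2 = -3/2 + (4*√2)/2 = -3/2 + 2*√2)
O(-98 - J(-3), -180) - S(179) = (-3/2 + 2*√2) - (-28 + 179) = (-3/2 + 2*√2) - 1*151 = (-3/2 + 2*√2) - 151 = -305/2 + 2*√2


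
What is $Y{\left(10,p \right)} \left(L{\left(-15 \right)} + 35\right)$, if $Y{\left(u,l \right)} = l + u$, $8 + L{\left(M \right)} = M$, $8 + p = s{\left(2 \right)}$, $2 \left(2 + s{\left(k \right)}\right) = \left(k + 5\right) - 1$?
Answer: $36$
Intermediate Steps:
$s{\left(k \right)} = \frac{k}{2}$ ($s{\left(k \right)} = -2 + \frac{\left(k + 5\right) - 1}{2} = -2 + \frac{\left(5 + k\right) - 1}{2} = -2 + \frac{4 + k}{2} = -2 + \left(2 + \frac{k}{2}\right) = \frac{k}{2}$)
$p = -7$ ($p = -8 + \frac{1}{2} \cdot 2 = -8 + 1 = -7$)
$L{\left(M \right)} = -8 + M$
$Y{\left(10,p \right)} \left(L{\left(-15 \right)} + 35\right) = \left(-7 + 10\right) \left(\left(-8 - 15\right) + 35\right) = 3 \left(-23 + 35\right) = 3 \cdot 12 = 36$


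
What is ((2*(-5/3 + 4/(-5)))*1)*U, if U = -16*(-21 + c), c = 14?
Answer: -8288/15 ≈ -552.53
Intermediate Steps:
U = 112 (U = -16*(-21 + 14) = -16*(-7) = 112)
((2*(-5/3 + 4/(-5)))*1)*U = ((2*(-5/3 + 4/(-5)))*1)*112 = ((2*(-5*⅓ + 4*(-⅕)))*1)*112 = ((2*(-5/3 - ⅘))*1)*112 = ((2*(-37/15))*1)*112 = -74/15*1*112 = -74/15*112 = -8288/15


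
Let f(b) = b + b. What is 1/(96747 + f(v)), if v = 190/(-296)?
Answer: 74/7159183 ≈ 1.0336e-5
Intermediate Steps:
v = -95/148 (v = 190*(-1/296) = -95/148 ≈ -0.64189)
f(b) = 2*b
1/(96747 + f(v)) = 1/(96747 + 2*(-95/148)) = 1/(96747 - 95/74) = 1/(7159183/74) = 74/7159183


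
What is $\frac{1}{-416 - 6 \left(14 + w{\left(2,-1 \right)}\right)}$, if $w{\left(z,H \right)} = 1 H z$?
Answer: $- \frac{1}{488} \approx -0.0020492$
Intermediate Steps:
$w{\left(z,H \right)} = H z$
$\frac{1}{-416 - 6 \left(14 + w{\left(2,-1 \right)}\right)} = \frac{1}{-416 - 6 \left(14 - 2\right)} = \frac{1}{-416 - 72} = \frac{1}{-488} = - \frac{1}{488}$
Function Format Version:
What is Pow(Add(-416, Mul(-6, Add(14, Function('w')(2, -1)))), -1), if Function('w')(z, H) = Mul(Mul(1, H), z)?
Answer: Rational(-1, 488) ≈ -0.0020492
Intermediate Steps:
Function('w')(z, H) = Mul(H, z)
Pow(Add(-416, Mul(-6, Add(14, Function('w')(2, -1)))), -1) = Pow(Add(-416, Mul(-6, Add(14, Mul(-1, 2)))), -1) = Pow(Add(-416, Mul(-6, Add(14, -2))), -1) = Pow(Add(-416, Mul(-6, 12)), -1) = Pow(Add(-416, -72), -1) = Pow(-488, -1) = Rational(-1, 488)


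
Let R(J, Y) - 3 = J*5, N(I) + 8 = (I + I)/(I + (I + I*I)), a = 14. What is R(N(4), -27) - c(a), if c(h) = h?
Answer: -148/3 ≈ -49.333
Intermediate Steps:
N(I) = -8 + 2*I/(I² + 2*I) (N(I) = -8 + (I + I)/(I + (I + I*I)) = -8 + (2*I)/(I + (I + I²)) = -8 + (2*I)/(I² + 2*I) = -8 + 2*I/(I² + 2*I))
R(J, Y) = 3 + 5*J (R(J, Y) = 3 + J*5 = 3 + 5*J)
R(N(4), -27) - c(a) = (3 + 5*(2*(-7 - 4*4)/(2 + 4))) - 1*14 = (3 + 5*(2*(-7 - 16)/6)) - 14 = (3 + 5*(2*(⅙)*(-23))) - 14 = (3 + 5*(-23/3)) - 14 = (3 - 115/3) - 14 = -106/3 - 14 = -148/3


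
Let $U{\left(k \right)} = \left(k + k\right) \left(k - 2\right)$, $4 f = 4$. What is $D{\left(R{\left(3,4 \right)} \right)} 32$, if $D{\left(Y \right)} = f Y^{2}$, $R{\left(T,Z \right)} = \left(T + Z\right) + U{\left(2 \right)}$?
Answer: $1568$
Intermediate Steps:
$f = 1$ ($f = \frac{1}{4} \cdot 4 = 1$)
$U{\left(k \right)} = 2 k \left(-2 + k\right)$
$R{\left(T,Z \right)} = T + Z$ ($R{\left(T,Z \right)} = \left(T + Z\right) + 2 \cdot 2 \left(-2 + 2\right) = \left(T + Z\right) + 2 \cdot 2 \cdot 0 = \left(T + Z\right) + 0 = T + Z$)
$D{\left(Y \right)} = Y^{2}$ ($D{\left(Y \right)} = 1 Y^{2} = Y^{2}$)
$D{\left(R{\left(3,4 \right)} \right)} 32 = \left(3 + 4\right)^{2} \cdot 32 = 7^{2} \cdot 32 = 49 \cdot 32 = 1568$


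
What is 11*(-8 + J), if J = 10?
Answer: 22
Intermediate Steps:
11*(-8 + J) = 11*(-8 + 10) = 11*2 = 22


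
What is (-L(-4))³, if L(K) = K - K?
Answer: 0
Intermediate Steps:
L(K) = 0
(-L(-4))³ = (-1*0)³ = 0³ = 0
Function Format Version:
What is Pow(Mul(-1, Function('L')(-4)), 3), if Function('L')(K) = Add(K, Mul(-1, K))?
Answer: 0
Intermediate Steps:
Function('L')(K) = 0
Pow(Mul(-1, Function('L')(-4)), 3) = Pow(Mul(-1, 0), 3) = Pow(0, 3) = 0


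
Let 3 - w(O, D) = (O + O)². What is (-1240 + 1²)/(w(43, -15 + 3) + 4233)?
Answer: 1239/3160 ≈ 0.39209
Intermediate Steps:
w(O, D) = 3 - 4*O² (w(O, D) = 3 - (O + O)² = 3 - (2*O)² = 3 - 4*O²)
(-1240 + 1²)/(w(43, -15 + 3) + 4233) = (-1240 + 1²)/((3 - 4*43²) + 4233) = (-1240 + 1)/((3 - 4*1849) + 4233) = -1239/((3 - 7396) + 4233) = -1239/(-7393 + 4233) = -1239/(-3160) = -1239*(-1/3160) = 1239/3160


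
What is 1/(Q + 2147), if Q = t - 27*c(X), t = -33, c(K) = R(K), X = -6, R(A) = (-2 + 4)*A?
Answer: 1/2438 ≈ 0.00041017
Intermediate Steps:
R(A) = 2*A
c(K) = 2*K
Q = 291 (Q = -33 - 54*(-6) = -33 - 27*(-12) = -33 + 324 = 291)
1/(Q + 2147) = 1/(291 + 2147) = 1/2438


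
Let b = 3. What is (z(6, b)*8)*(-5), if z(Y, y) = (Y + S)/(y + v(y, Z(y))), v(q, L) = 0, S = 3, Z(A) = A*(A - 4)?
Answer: -120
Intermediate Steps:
Z(A) = A*(-4 + A)
z(Y, y) = (3 + Y)/y (z(Y, y) = (Y + 3)/(y + 0) = (3 + Y)/y)
(z(6, b)*8)*(-5) = (((3 + 6)/3)*8)*(-5) = (((⅓)*9)*8)*(-5) = (3*8)*(-5) = 24*(-5) = -120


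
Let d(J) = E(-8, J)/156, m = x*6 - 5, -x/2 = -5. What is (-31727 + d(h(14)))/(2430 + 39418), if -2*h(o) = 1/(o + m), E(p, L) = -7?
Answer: -4949419/6528288 ≈ -0.75815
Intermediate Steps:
x = 10 (x = -2*(-5) = 10)
m = 55 (m = 10*6 - 5 = 60 - 5 = 55)
h(o) = -1/(2*(55 + o)) (h(o) = -1/(2*(o + 55)) = -1/(2*(55 + o)))
d(J) = -7/156
(-31727 + d(h(14)))/(2430 + 39418) = (-31727 - 7/156)/(2430 + 39418) = -4949419/156/41848 = -4949419/156*1/41848 = -4949419/6528288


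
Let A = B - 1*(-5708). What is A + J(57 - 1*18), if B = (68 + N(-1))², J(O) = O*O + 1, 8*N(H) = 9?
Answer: 768529/64 ≈ 12008.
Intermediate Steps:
N(H) = 9/8 (N(H) = (⅛)*9 = 9/8)
J(O) = 1 + O² (J(O) = O² + 1 = 1 + O²)
B = 305809/64 (B = (68 + 9/8)² = (553/8)² = 305809/64 ≈ 4778.3)
A = 671121/64 (A = 305809/64 - 1*(-5708) = 305809/64 + 5708 = 671121/64 ≈ 10486.)
A + J(57 - 1*18) = 671121/64 + (1 + (57 - 1*18)²) = 671121/64 + (1 + (57 - 18)²) = 671121/64 + (1 + 39²) = 671121/64 + (1 + 1521) = 671121/64 + 1522 = 768529/64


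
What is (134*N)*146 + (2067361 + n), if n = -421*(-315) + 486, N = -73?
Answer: 772290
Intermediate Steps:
n = 133101 (n = 132615 + 486 = 133101)
(134*N)*146 + (2067361 + n) = (134*(-73))*146 + (2067361 + 133101) = -9782*146 + 2200462 = -1428172 + 2200462 = 772290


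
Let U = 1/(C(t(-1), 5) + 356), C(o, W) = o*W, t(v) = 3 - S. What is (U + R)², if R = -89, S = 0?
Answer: 1090188324/137641 ≈ 7920.5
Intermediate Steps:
t(v) = 3 (t(v) = 3 - 1*0 = 3 + 0 = 3)
C(o, W) = W*o
U = 1/371 (U = 1/(5*3 + 356) = 1/(15 + 356) = 1/371 ≈ 0.0026954)
(U + R)² = (1/371 - 89)² = (-33018/371)² = 1090188324/137641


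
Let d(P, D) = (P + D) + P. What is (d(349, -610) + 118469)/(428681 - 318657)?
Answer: 118557/110024 ≈ 1.0776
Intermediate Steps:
d(P, D) = D + 2*P (d(P, D) = (D + P) + P = D + 2*P)
(d(349, -610) + 118469)/(428681 - 318657) = ((-610 + 2*349) + 118469)/(428681 - 318657) = ((-610 + 698) + 118469)/110024 = (88 + 118469)*(1/110024) = 118557*(1/110024) = 118557/110024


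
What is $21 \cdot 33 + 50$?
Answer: $743$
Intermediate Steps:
$21 \cdot 33 + 50 = 693 + 50 = 743$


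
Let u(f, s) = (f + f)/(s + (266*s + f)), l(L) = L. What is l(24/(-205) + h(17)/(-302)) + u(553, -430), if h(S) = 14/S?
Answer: -457948233/3536825435 ≈ -0.12948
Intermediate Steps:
u(f, s) = 2*f/(f + 267*s) (u(f, s) = (2*f)/(s + (f + 266*s)) = (2*f)/(f + 267*s) = 2*f/(f + 267*s))
l(24/(-205) + h(17)/(-302)) + u(553, -430) = (24/(-205) + (14/17)/(-302)) + 2*553/(553 + 267*(-430)) = (24*(-1/205) + (14*(1/17))*(-1/302)) + 2*553/(553 - 114810) = (-24/205 + (14/17)*(-1/302)) + 2*553/(-114257) = (-24/205 - 7/2567) + 2*553*(-1/114257) = -63043/526235 - 1106/114257 = -457948233/3536825435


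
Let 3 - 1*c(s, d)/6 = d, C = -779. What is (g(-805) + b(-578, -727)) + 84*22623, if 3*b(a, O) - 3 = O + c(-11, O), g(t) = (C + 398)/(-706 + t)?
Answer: 8619730315/4533 ≈ 1.9016e+6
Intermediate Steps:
c(s, d) = 18 - 6*d
g(t) = -381/(-706 + t) (g(t) = (-779 + 398)/(-706 + t) = -381/(-706 + t))
b(a, O) = 7 - 5*O/3 (b(a, O) = 1 + (O + (18 - 6*O))/3 = 1 + (18 - 5*O)/3 = 1 + (6 - 5*O/3) = 7 - 5*O/3)
(g(-805) + b(-578, -727)) + 84*22623 = (-381/(-706 - 805) + (7 - 5/3*(-727))) + 84*22623 = (-381/(-1511) + (7 + 3635/3)) + 1900332 = (-381*(-1/1511) + 3656/3) + 1900332 = (381/1511 + 3656/3) + 1900332 = 5525359/4533 + 1900332 = 8619730315/4533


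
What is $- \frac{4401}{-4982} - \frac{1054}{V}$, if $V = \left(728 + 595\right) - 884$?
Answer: $- \frac{3318989}{2187098} \approx -1.5175$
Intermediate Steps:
$V = 439$ ($V = 1323 - 884 = 439$)
$- \frac{4401}{-4982} - \frac{1054}{V} = - \frac{4401}{-4982} - \frac{1054}{439} = \left(-4401\right) \left(- \frac{1}{4982}\right) - \frac{1054}{439} = \frac{4401}{4982} - \frac{1054}{439} = - \frac{3318989}{2187098}$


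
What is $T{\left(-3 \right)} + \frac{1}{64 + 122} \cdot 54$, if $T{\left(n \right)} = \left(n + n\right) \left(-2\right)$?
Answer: $\frac{381}{31} \approx 12.29$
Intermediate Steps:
$T{\left(n \right)} = - 4 n$ ($T{\left(n \right)} = 2 n \left(-2\right) = - 4 n$)
$T{\left(-3 \right)} + \frac{1}{64 + 122} \cdot 54 = \left(-4\right) \left(-3\right) + \frac{1}{64 + 122} \cdot 54 = 12 + \frac{1}{186} \cdot 54 = 12 + \frac{9}{31} = \frac{381}{31}$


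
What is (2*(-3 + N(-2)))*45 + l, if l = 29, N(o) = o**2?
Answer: 119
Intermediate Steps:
(2*(-3 + N(-2)))*45 + l = (2*(-3 + (-2)**2))*45 + 29 = (2*(-3 + 4))*45 + 29 = (2*1)*45 + 29 = 2*45 + 29 = 90 + 29 = 119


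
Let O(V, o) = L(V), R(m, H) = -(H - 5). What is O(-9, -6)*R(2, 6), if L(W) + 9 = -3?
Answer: 12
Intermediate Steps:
R(m, H) = 5 - H (R(m, H) = -(-5 + H) = 5 - H)
L(W) = -12 (L(W) = -9 - 3 = -12)
O(V, o) = -12
O(-9, -6)*R(2, 6) = -12*(5 - 1*6) = -12*(5 - 6) = -12*(-1) = 12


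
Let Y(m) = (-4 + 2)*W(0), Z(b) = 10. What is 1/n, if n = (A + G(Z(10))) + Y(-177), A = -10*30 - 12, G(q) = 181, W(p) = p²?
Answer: -1/131 ≈ -0.0076336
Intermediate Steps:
Y(m) = 0 (Y(m) = (-4 + 2)*0² = -2*0 = 0)
A = -312 (A = -300 - 12 = -312)
n = -131 (n = (-312 + 181) + 0 = -131 + 0 = -131)
1/n = 1/(-131) = -1/131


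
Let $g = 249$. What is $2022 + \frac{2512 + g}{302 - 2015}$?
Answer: $\frac{3460925}{1713} \approx 2020.4$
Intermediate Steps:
$2022 + \frac{2512 + g}{302 - 2015} = 2022 + \frac{2512 + 249}{302 - 2015} = 2022 + \frac{2761}{-1713} = 2022 + 2761 \left(- \frac{1}{1713}\right) = 2022 - \frac{2761}{1713} = \frac{3460925}{1713}$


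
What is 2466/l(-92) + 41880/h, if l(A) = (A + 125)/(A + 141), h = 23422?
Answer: 471925998/128821 ≈ 3663.4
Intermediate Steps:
l(A) = (125 + A)/(141 + A)
2466/l(-92) + 41880/h = 2466/(((125 - 92)/(141 - 92))) + 41880/23422 = 2466/((33/49)) + 41880*(1/23422) = 2466/(((1/49)*33)) + 20940/11711 = 2466/(33/49) + 20940/11711 = 2466*(49/33) + 20940/11711 = 40278/11 + 20940/11711 = 471925998/128821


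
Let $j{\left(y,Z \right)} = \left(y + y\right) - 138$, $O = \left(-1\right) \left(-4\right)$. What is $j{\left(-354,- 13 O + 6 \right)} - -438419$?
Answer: $437573$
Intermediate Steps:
$O = 4$
$j{\left(y,Z \right)} = -138 + 2 y$ ($j{\left(y,Z \right)} = 2 y - 138 = -138 + 2 y$)
$j{\left(-354,- 13 O + 6 \right)} - -438419 = \left(-138 + 2 \left(-354\right)\right) - -438419 = \left(-138 - 708\right) + 438419 = -846 + 438419 = 437573$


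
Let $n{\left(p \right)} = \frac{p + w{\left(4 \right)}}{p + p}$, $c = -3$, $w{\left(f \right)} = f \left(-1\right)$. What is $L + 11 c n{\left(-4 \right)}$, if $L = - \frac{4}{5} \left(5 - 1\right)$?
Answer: $- \frac{181}{5} \approx -36.2$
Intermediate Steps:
$w{\left(f \right)} = - f$
$L = - \frac{16}{5}$ ($L = \left(-4\right) \frac{1}{5} \cdot 4 = \left(- \frac{4}{5}\right) 4 = - \frac{16}{5} \approx -3.2$)
$n{\left(p \right)} = \frac{-4 + p}{2 p}$ ($n{\left(p \right)} = \frac{p - 4}{p + p} = \frac{p - 4}{2 p} = \left(-4 + p\right) \frac{1}{2 p} = \frac{-4 + p}{2 p}$)
$L + 11 c n{\left(-4 \right)} = - \frac{16}{5} + 11 \left(-3\right) \frac{-4 - 4}{2 \left(-4\right)} = - \frac{16}{5} - 33 \cdot \frac{1}{2} \left(- \frac{1}{4}\right) \left(-8\right) = - \frac{16}{5} - 33 = - \frac{181}{5}$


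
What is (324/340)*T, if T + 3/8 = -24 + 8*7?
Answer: 20493/680 ≈ 30.137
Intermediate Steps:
T = 253/8 (T = -3/8 + (-24 + 8*7) = -3/8 + (-24 + 56) = -3/8 + 32 = 253/8 ≈ 31.625)
(324/340)*T = (324/340)*(253/8) = (324*(1/340))*(253/8) = (81/85)*(253/8) = 20493/680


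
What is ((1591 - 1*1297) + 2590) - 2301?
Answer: 583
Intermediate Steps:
((1591 - 1*1297) + 2590) - 2301 = ((1591 - 1297) + 2590) - 2301 = (294 + 2590) - 2301 = 2884 - 2301 = 583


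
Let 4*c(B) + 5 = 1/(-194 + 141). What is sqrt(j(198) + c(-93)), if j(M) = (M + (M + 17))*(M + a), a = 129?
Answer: sqrt(1517418938)/106 ≈ 367.49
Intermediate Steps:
j(M) = (17 + 2*M)*(129 + M) (j(M) = (M + (M + 17))*(M + 129) = (M + (17 + M))*(129 + M) = (17 + 2*M)*(129 + M))
c(B) = -133/106 (c(B) = -5/4 + 1/(4*(-194 + 141)) = -5/4 + (1/4)/(-53) = -5/4 + (1/4)*(-1/53) = -5/4 - 1/212 = -133/106)
sqrt(j(198) + c(-93)) = sqrt((2193 + 2*198**2 + 275*198) - 133/106) = sqrt((2193 + 2*39204 + 54450) - 133/106) = sqrt((2193 + 78408 + 54450) - 133/106) = sqrt(135051 - 133/106) = sqrt(14315273/106) = sqrt(1517418938)/106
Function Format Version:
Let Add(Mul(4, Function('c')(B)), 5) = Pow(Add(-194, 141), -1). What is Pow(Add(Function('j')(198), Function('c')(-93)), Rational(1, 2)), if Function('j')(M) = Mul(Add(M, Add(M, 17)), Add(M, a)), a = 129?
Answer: Mul(Rational(1, 106), Pow(1517418938, Rational(1, 2))) ≈ 367.49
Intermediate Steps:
Function('j')(M) = Mul(Add(17, Mul(2, M)), Add(129, M)) (Function('j')(M) = Mul(Add(M, Add(M, 17)), Add(M, 129)) = Mul(Add(M, Add(17, M)), Add(129, M)) = Mul(Add(17, Mul(2, M)), Add(129, M)))
Function('c')(B) = Rational(-133, 106) (Function('c')(B) = Add(Rational(-5, 4), Mul(Rational(1, 4), Pow(Add(-194, 141), -1))) = Add(Rational(-5, 4), Mul(Rational(1, 4), Pow(-53, -1))) = Add(Rational(-5, 4), Mul(Rational(1, 4), Rational(-1, 53))) = Add(Rational(-5, 4), Rational(-1, 212)) = Rational(-133, 106))
Pow(Add(Function('j')(198), Function('c')(-93)), Rational(1, 2)) = Pow(Add(Add(2193, Mul(2, Pow(198, 2)), Mul(275, 198)), Rational(-133, 106)), Rational(1, 2)) = Pow(Add(Add(2193, Mul(2, 39204), 54450), Rational(-133, 106)), Rational(1, 2)) = Pow(Add(Add(2193, 78408, 54450), Rational(-133, 106)), Rational(1, 2)) = Pow(Add(135051, Rational(-133, 106)), Rational(1, 2)) = Pow(Rational(14315273, 106), Rational(1, 2)) = Mul(Rational(1, 106), Pow(1517418938, Rational(1, 2)))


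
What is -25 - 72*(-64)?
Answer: 4583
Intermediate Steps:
-25 - 72*(-64) = -25 + 4608 = 4583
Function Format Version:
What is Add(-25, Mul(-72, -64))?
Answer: 4583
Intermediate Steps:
Add(-25, Mul(-72, -64)) = Add(-25, 4608) = 4583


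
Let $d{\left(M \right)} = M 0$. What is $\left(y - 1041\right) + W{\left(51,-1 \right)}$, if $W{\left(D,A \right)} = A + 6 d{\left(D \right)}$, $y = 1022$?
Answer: $-20$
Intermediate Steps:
$d{\left(M \right)} = 0$
$W{\left(D,A \right)} = A$ ($W{\left(D,A \right)} = A + 6 \cdot 0 = A + 0 = A$)
$\left(y - 1041\right) + W{\left(51,-1 \right)} = \left(1022 - 1041\right) - 1 = -19 - 1 = -20$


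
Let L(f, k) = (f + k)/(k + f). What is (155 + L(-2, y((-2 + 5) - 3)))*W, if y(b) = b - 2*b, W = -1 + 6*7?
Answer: 6396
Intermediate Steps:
W = 41 (W = -1 + 42 = 41)
y(b) = -b
L(f, k) = 1 (L(f, k) = (f + k)/(f + k) = 1)
(155 + L(-2, y((-2 + 5) - 3)))*W = (155 + 1)*41 = 156*41 = 6396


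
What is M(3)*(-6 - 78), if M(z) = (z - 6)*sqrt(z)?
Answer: 252*sqrt(3) ≈ 436.48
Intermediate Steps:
M(z) = sqrt(z)*(-6 + z) (M(z) = (-6 + z)*sqrt(z) = sqrt(z)*(-6 + z))
M(3)*(-6 - 78) = (sqrt(3)*(-6 + 3))*(-6 - 78) = (sqrt(3)*(-3))*(-84) = -3*sqrt(3)*(-84) = 252*sqrt(3)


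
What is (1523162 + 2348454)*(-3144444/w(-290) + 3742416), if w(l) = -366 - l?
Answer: 278338275546240/19 ≈ 1.4649e+13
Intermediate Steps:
(1523162 + 2348454)*(-3144444/w(-290) + 3742416) = (1523162 + 2348454)*(-3144444/(-366 - 1*(-290)) + 3742416) = 3871616*(-3144444/(-366 + 290) + 3742416) = 3871616*(-3144444/(-76) + 3742416) = 3871616*(-3144444*(-1/76) + 3742416) = 3871616*(786111/19 + 3742416) = 3871616*(71892015/19) = 278338275546240/19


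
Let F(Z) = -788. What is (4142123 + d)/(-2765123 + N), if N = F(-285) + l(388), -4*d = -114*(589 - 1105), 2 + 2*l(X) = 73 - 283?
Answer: -4127417/2766017 ≈ -1.4922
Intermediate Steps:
l(X) = -106 (l(X) = -1 + (73 - 283)/2 = -1 + (½)*(-210) = -1 - 105 = -106)
d = -14706 (d = -(-57)*(589 - 1105)/2 = -(-57)*(-516)/2 = -¼*58824 = -14706)
N = -894 (N = -788 - 106 = -894)
(4142123 + d)/(-2765123 + N) = (4142123 - 14706)/(-2765123 - 894) = 4127417/(-2766017) = 4127417*(-1/2766017) = -4127417/2766017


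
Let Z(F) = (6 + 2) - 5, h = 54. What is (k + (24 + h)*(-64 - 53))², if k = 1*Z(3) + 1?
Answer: 83210884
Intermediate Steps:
Z(F) = 3 (Z(F) = 8 - 5 = 3)
k = 4 (k = 1*3 + 1 = 3 + 1 = 4)
(k + (24 + h)*(-64 - 53))² = (4 + (24 + 54)*(-64 - 53))² = (4 + 78*(-117))² = (4 - 9126)² = (-9122)² = 83210884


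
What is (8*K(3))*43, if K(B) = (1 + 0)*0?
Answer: 0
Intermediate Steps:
K(B) = 0 (K(B) = 1*0 = 0)
(8*K(3))*43 = (8*0)*43 = 0*43 = 0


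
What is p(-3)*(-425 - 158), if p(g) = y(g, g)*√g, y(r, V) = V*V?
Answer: -5247*I*√3 ≈ -9088.1*I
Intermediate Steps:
y(r, V) = V²
p(g) = g^(5/2) (p(g) = g²*√g = g^(5/2))
p(-3)*(-425 - 158) = (-3)^(5/2)*(-425 - 158) = (9*I*√3)*(-583) = -5247*I*√3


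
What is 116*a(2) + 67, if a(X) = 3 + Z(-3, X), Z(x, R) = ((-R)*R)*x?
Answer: 1807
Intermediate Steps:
Z(x, R) = -x*R² (Z(x, R) = (-R²)*x = -x*R²)
a(X) = 3 + 3*X² (a(X) = 3 - 1*(-3)*X² = 3 + 3*X²)
116*a(2) + 67 = 116*(3 + 3*2²) + 67 = 116*(3 + 3*4) + 67 = 116*(3 + 12) + 67 = 116*15 + 67 = 1740 + 67 = 1807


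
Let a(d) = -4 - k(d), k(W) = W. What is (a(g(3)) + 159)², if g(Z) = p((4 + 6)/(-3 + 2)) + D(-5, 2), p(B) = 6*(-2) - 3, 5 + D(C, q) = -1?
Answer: 30976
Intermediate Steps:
D(C, q) = -6 (D(C, q) = -5 - 1 = -6)
p(B) = -15 (p(B) = -12 - 3 = -15)
g(Z) = -21 (g(Z) = -15 - 6 = -21)
a(d) = -4 - d
(a(g(3)) + 159)² = ((-4 - 1*(-21)) + 159)² = ((-4 + 21) + 159)² = (17 + 159)² = 176² = 30976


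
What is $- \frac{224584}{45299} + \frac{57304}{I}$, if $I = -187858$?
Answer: $- \frac{22392857484}{4254889771} \approx -5.2629$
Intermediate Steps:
$- \frac{224584}{45299} + \frac{57304}{I} = - \frac{224584}{45299} + \frac{57304}{-187858} = \left(-224584\right) \frac{1}{45299} + 57304 \left(- \frac{1}{187858}\right) = - \frac{224584}{45299} - \frac{28652}{93929} = - \frac{22392857484}{4254889771}$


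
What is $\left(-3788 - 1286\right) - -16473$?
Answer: $11399$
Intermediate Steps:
$\left(-3788 - 1286\right) - -16473 = \left(-3788 - 1286\right) + 16473 = -5074 + 16473 = 11399$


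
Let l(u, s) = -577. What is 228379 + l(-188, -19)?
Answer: 227802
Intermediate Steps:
228379 + l(-188, -19) = 228379 - 577 = 227802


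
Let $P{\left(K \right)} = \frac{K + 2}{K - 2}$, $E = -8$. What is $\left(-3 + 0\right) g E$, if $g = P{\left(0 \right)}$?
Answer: $-24$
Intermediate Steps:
$P{\left(K \right)} = \frac{2 + K}{-2 + K}$
$g = -1$ ($g = \frac{2 + 0}{-2 + 0} = \frac{1}{-2} \cdot 2 = \left(- \frac{1}{2}\right) 2 = -1$)
$\left(-3 + 0\right) g E = \left(-3 + 0\right) \left(-1\right) \left(-8\right) = \left(-3\right) \left(-1\right) \left(-8\right) = 3 \left(-8\right) = -24$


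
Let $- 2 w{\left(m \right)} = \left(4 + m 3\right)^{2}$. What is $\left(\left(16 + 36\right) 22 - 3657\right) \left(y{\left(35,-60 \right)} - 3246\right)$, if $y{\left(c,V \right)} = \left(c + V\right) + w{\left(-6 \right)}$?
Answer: $8466297$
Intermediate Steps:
$w{\left(m \right)} = - \frac{\left(4 + 3 m\right)^{2}}{2}$ ($w{\left(m \right)} = - \frac{\left(4 + m 3\right)^{2}}{2} = - \frac{\left(4 + 3 m\right)^{2}}{2}$)
$y{\left(c,V \right)} = -98 + V + c$ ($y{\left(c,V \right)} = \left(c + V\right) - \frac{\left(4 + 3 \left(-6\right)\right)^{2}}{2} = \left(V + c\right) - \frac{\left(4 - 18\right)^{2}}{2} = \left(V + c\right) - \frac{\left(-14\right)^{2}}{2} = \left(V + c\right) - 98 = -98 + V + c$)
$\left(\left(16 + 36\right) 22 - 3657\right) \left(y{\left(35,-60 \right)} - 3246\right) = \left(\left(16 + 36\right) 22 - 3657\right) \left(\left(-98 - 60 + 35\right) - 3246\right) = \left(52 \cdot 22 - 3657\right) \left(-123 - 3246\right) = \left(1144 - 3657\right) \left(-3369\right) = \left(-2513\right) \left(-3369\right) = 8466297$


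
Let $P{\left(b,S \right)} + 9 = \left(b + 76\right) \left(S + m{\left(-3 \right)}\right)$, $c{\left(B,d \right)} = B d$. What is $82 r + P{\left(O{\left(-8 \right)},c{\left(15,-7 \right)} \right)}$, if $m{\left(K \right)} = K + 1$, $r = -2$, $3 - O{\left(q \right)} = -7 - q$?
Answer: $-8519$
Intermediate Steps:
$O{\left(q \right)} = 10 + q$ ($O{\left(q \right)} = 3 - \left(-7 - q\right) = 3 + \left(7 + q\right) = 10 + q$)
$m{\left(K \right)} = 1 + K$
$P{\left(b,S \right)} = -9 + \left(-2 + S\right) \left(76 + b\right)$ ($P{\left(b,S \right)} = -9 + \left(b + 76\right) \left(S + \left(1 - 3\right)\right) = -9 + \left(76 + b\right) \left(S - 2\right) = -9 + \left(76 + b\right) \left(-2 + S\right) = -9 + \left(-2 + S\right) \left(76 + b\right)$)
$82 r + P{\left(O{\left(-8 \right)},c{\left(15,-7 \right)} \right)} = 82 \left(-2\right) - \left(161 + 2 \left(10 - 8\right) - 15 \left(-7\right) \left(10 - 8\right) - 1140 \left(-7\right)\right) = -164 - 8355 = -8519$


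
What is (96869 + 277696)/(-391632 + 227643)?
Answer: -124855/54663 ≈ -2.2841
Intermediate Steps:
(96869 + 277696)/(-391632 + 227643) = 374565/(-163989) = 374565*(-1/163989) = -124855/54663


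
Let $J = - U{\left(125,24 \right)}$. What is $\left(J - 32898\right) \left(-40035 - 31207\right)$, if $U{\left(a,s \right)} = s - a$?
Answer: $2336523874$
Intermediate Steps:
$J = 101$ ($J = - (24 - 125) = \left(-1\right) \left(-101\right) = 101$)
$\left(J - 32898\right) \left(-40035 - 31207\right) = \left(101 - 32898\right) \left(-40035 - 31207\right) = \left(-32797\right) \left(-71242\right) = 2336523874$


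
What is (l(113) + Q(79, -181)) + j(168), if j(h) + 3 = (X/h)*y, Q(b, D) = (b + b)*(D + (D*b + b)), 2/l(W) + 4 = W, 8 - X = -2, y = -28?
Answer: -744043586/327 ≈ -2.2754e+6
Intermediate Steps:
X = 10 (X = 8 - 1*(-2) = 8 + 2 = 10)
l(W) = 2/(-4 + W)
Q(b, D) = 2*b*(D + b + D*b) (Q(b, D) = (2*b)*(D + (b + D*b)) = (2*b)*(D + b + D*b) = 2*b*(D + b + D*b))
j(h) = -3 - 280/h (j(h) = -3 + (10/h)*(-28) = -3 - 280/h)
(l(113) + Q(79, -181)) + j(168) = (2/(-4 + 113) + 2*79*(-181 + 79 - 181*79)) + (-3 - 280/168) = (2/109 + 2*79*(-181 + 79 - 14299)) + (-3 - 280*1/168) = (2*(1/109) + 2*79*(-14401)) + (-3 - 5/3) = (2/109 - 2275358) - 14/3 = -248014020/109 - 14/3 = -744043586/327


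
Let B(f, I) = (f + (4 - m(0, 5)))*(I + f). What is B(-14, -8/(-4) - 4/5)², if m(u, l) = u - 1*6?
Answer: 65536/25 ≈ 2621.4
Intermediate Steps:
m(u, l) = -6 + u (m(u, l) = u - 6 = -6 + u)
B(f, I) = (10 + f)*(I + f) (B(f, I) = (f + (4 - (-6 + 0)))*(I + f) = (f + (4 - 1*(-6)))*(I + f) = (f + (4 + 6))*(I + f) = (f + 10)*(I + f) = (10 + f)*(I + f))
B(-14, -8/(-4) - 4/5)² = ((-14)² + 10*(-8/(-4) - 4/5) + 10*(-14) + (-8/(-4) - 4/5)*(-14))² = (196 + 10*(-8*(-¼) - 4*⅕) - 140 + (-8*(-¼) - 4*⅕)*(-14))² = (196 + 10*(2 - ⅘) - 140 + (2 - ⅘)*(-14))² = (196 + 10*(6/5) - 140 + (6/5)*(-14))² = (196 + 12 - 140 - 84/5)² = (256/5)² = 65536/25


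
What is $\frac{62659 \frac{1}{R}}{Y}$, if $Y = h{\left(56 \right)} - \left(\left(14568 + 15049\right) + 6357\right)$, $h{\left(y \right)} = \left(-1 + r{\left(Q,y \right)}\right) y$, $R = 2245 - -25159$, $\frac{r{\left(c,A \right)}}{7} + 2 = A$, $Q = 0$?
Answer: $- \frac{62659}{407278248} \approx -0.00015385$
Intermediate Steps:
$r{\left(c,A \right)} = -14 + 7 A$
$R = 27404$ ($R = 2245 + 25159 = 27404$)
$h{\left(y \right)} = y \left(-15 + 7 y\right)$ ($h{\left(y \right)} = \left(-1 + \left(-14 + 7 y\right)\right) y = \left(-15 + 7 y\right) y = y \left(-15 + 7 y\right)$)
$Y = -14862$ ($Y = 56 \left(-15 + 7 \cdot 56\right) - \left(\left(14568 + 15049\right) + 6357\right) = 56 \left(-15 + 392\right) - \left(29617 + 6357\right) = 56 \cdot 377 - 35974 = 21112 - 35974 = -14862$)
$\frac{62659 \frac{1}{R}}{Y} = \frac{62659 \cdot \frac{1}{27404}}{-14862} = 62659 \cdot \frac{1}{27404} \left(- \frac{1}{14862}\right) = \frac{62659}{27404} \left(- \frac{1}{14862}\right) = - \frac{62659}{407278248}$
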